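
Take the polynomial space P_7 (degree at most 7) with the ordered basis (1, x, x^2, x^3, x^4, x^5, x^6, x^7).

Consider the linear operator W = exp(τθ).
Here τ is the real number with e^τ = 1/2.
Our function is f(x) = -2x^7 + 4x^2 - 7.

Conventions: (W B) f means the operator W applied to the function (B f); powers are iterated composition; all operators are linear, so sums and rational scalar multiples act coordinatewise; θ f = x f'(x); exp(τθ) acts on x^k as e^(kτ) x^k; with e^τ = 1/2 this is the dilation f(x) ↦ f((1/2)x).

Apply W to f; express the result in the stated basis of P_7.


exp(τθ) x^k = e^(kτ) x^k; with e^τ = 1/2 this sends x^k to (1/2)^k x^k
x^2 ↦ 1/4 x^2
x^7 ↦ 1/128 x^7
applying this coordinatewise to f: exp(τθ) f = -(1/64)x^7 + x^2 - 7

g(x) = -(1/64)x^7 + x^2 - 7


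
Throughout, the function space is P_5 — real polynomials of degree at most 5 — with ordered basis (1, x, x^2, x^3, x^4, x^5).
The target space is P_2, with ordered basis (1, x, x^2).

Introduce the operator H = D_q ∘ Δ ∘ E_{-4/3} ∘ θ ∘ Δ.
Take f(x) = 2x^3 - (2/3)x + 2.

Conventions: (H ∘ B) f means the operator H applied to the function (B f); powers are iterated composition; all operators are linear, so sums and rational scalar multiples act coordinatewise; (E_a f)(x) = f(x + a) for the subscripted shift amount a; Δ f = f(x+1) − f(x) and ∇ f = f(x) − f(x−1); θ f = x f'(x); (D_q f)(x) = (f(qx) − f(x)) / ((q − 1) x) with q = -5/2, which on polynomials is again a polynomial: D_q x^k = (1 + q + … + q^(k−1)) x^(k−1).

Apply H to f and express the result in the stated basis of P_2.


Δ f = 6x^2 + 6x + 4/3
θ Δ f = 12x^2 + 6x
E_{-4/3} (θ ∘ Δ) f = 12x^2 - 26x + 40/3
Δ E_{-4/3} (θ ∘ Δ) f = 24x - 14
D_q Δ E_{-4/3} (θ ∘ Δ) f = 24

the image equals g(x) = 24


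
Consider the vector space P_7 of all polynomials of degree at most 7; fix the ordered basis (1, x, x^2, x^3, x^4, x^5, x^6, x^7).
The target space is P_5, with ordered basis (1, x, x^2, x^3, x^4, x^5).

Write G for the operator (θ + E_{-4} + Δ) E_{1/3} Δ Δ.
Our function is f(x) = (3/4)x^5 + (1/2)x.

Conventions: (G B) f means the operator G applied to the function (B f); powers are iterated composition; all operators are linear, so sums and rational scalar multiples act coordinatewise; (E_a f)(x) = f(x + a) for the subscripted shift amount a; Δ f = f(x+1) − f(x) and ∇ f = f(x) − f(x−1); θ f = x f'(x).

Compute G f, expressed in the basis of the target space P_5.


Δ f = (15/4)x^4 + (15/2)x^3 + (15/2)x^2 + (15/4)x + 5/4
Δ Δ f = 15x^3 + 45x^2 + (105/2)x + 45/2
E_{1/3} Δ Δ f = 15x^3 + 60x^2 + (175/2)x + 410/9
θ (E_{1/3} Δ) Δ f = 45x^3 + 120x^2 + (175/2)x
E_{-4} (E_{1/3} Δ) Δ f = 15x^3 - 120x^2 + (655/2)x - 2740/9
Δ (E_{1/3} Δ) Δ f = 45x^2 + 165x + 325/2
(θ + E_{-4} + Δ) (E_{1/3} Δ) Δ f = 60x^3 + 45x^2 + 580x - 2555/18

the image equals g(x) = 60x^3 + 45x^2 + 580x - 2555/18


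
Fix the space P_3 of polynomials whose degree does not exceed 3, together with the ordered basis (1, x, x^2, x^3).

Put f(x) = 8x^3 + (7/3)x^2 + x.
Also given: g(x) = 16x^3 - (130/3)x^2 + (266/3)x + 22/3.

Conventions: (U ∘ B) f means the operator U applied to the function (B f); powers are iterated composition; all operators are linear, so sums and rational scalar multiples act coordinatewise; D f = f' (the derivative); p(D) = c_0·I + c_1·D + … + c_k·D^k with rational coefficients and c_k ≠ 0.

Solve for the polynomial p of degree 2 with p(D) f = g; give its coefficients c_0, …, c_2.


p(D) = 2·I − 2·D + 2·D^2, i.e. c_0 = 2, c_1 = -2, c_2 = 2

D^0 f = 8x^3 + (7/3)x^2 + x
D^1 f = 24x^2 + (14/3)x + 1
D^2 f = 48x + 14/3
matching coefficients of g against c_0 f + c_1 Df + … from the top degree down determines the c_i
solution: c_0 = 2, c_1 = -2, c_2 = 2


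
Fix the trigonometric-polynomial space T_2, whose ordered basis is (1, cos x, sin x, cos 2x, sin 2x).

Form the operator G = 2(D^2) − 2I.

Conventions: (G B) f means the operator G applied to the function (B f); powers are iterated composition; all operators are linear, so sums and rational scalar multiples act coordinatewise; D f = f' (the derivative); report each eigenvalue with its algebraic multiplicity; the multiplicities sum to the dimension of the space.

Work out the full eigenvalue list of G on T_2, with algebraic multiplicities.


λ = -10 (multiplicity 2), λ = -4 (multiplicity 2), λ = -2 (multiplicity 1)

image of 1: -2
image of cos x: -4cos x
image of sin x: -4sin x
image of cos 2x: -10cos 2x
image of sin 2x: -10sin 2x
the matrix is diagonal; its diagonal is (-2, -4, -4, -10, -10)
for a triangular matrix the eigenvalues are the diagonal entries, with algebraic multiplicity their repetition count


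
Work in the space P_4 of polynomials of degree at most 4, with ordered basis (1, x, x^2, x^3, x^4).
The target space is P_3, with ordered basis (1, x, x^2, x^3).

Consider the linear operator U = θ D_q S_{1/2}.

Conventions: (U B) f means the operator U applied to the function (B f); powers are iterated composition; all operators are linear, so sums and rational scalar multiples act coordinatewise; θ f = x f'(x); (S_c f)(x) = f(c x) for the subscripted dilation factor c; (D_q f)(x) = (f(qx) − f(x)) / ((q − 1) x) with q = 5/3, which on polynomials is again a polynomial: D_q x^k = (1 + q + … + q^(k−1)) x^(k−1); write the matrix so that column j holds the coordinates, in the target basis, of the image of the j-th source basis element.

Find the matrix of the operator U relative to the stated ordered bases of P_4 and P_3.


the matrix is [[0, 0, 0, 0, 0]; [0, 0, 2/3, 0, 0]; [0, 0, 0, 49/36, 0]; [0, 0, 0, 0, 17/9]] (rows listed top to bottom)

image of 1: 0
image of x: 0
image of x^2: (2/3)x
image of x^3: (49/36)x^2
image of x^4: (17/9)x^3
each image's coordinates form column j of the matrix


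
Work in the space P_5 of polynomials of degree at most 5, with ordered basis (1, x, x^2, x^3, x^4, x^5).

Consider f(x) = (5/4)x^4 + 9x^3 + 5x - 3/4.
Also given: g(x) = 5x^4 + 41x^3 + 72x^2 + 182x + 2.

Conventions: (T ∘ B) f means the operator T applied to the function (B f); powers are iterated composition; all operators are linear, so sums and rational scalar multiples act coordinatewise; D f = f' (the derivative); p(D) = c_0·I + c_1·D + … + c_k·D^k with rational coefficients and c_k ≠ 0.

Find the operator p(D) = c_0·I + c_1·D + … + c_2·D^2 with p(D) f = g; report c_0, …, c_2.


D^0 f = (5/4)x^4 + 9x^3 + 5x - 3/4
D^1 f = 5x^3 + 27x^2 + 5
D^2 f = 15x^2 + 54x
matching coefficients of g against c_0 f + c_1 Df + … from the top degree down determines the c_i
solution: c_0 = 4, c_1 = 1, c_2 = 3

p(D) = 4·I + D + 3·D^2, i.e. c_0 = 4, c_1 = 1, c_2 = 3


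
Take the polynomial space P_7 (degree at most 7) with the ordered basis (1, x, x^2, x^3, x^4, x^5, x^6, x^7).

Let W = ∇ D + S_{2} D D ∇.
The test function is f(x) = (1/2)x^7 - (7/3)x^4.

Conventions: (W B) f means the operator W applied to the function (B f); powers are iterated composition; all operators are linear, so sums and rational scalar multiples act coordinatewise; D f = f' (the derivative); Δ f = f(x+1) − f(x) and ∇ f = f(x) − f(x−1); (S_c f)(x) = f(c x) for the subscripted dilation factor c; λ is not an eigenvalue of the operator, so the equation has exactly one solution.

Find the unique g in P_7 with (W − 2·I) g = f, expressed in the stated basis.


write g with unknown coordinates in the stated basis and equate coefficients in (W − 2·I) g = f
solving from the highest basis element down gives g = -(1/4)x^7 - (21/4)x^5 - (9737/24)x^4 + 350x^3 - (25459/8)x^2 - 5943x - 25879/24
check: W g = -(21/2)x^5 - (3255/4)x^4 + 700x^3 - (25459/4)x^2 - 11886x - 25879/12
so W g − 2·g = (1/2)x^7 - (7/3)x^4 = f ✓

g(x) = -(1/4)x^7 - (21/4)x^5 - (9737/24)x^4 + 350x^3 - (25459/8)x^2 - 5943x - 25879/24


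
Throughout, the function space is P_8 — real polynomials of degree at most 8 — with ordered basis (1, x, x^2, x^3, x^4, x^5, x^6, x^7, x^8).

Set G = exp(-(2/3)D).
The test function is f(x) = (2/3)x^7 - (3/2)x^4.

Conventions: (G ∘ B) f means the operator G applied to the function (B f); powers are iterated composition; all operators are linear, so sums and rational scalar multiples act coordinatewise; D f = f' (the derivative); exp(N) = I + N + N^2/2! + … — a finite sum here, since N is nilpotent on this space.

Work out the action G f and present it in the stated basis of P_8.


order-1 term: -(28/9)x^6 + 4x^3
order-2 term: (56/9)x^5 - 4x^2
order-3 term: -(560/81)x^4 + (16/9)x
order-4 term: (1120/243)x^3 - 8/27
order-5 term: -(448/243)x^2
order-6 term: (896/2187)x
order-7 term: -256/6561
the series for exp(-(2/3)D) f terminates at order 7
exp(-(2/3)D) f = (2/3)x^7 - (28/9)x^6 + (56/9)x^5 - (1363/162)x^4 + (2092/243)x^3 - (1420/243)x^2 + (4784/2187)x - 2200/6561

g(x) = (2/3)x^7 - (28/9)x^6 + (56/9)x^5 - (1363/162)x^4 + (2092/243)x^3 - (1420/243)x^2 + (4784/2187)x - 2200/6561


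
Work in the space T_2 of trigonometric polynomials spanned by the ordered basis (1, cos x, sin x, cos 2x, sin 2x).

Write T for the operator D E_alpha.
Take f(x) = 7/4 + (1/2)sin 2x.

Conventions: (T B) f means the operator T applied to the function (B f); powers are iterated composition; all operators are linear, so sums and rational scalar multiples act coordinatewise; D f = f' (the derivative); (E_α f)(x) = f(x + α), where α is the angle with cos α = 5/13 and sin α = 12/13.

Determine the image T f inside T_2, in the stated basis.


g(x) = -(119/169)cos 2x - (120/169)sin 2x

E_alpha f = 7/4 + (60/169)cos 2x - (119/338)sin 2x
D E_alpha f = -(119/169)cos 2x - (120/169)sin 2x


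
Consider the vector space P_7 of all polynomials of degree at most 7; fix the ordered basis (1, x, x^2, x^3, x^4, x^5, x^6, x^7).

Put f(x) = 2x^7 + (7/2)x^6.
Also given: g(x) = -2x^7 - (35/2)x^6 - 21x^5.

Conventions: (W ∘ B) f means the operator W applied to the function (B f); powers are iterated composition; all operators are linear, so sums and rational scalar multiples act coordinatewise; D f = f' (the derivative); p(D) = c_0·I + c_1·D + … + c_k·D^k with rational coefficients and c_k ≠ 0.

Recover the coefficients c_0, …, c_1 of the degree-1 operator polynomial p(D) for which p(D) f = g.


D^0 f = 2x^7 + (7/2)x^6
D^1 f = 14x^6 + 21x^5
matching coefficients of g against c_0 f + c_1 Df + … from the top degree down determines the c_i
solution: c_0 = -1, c_1 = -1

p(D) = -I − D, i.e. c_0 = -1, c_1 = -1


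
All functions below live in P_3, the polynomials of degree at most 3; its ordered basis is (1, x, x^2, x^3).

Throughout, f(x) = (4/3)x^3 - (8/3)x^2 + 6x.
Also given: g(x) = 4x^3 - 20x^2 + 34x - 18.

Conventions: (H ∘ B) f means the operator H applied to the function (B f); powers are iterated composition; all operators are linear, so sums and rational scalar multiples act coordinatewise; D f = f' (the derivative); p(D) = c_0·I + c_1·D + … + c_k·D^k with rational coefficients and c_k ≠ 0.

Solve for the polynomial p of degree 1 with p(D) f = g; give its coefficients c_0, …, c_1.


p(D) = 3·I − 3·D, i.e. c_0 = 3, c_1 = -3

D^0 f = (4/3)x^3 - (8/3)x^2 + 6x
D^1 f = 4x^2 - (16/3)x + 6
matching coefficients of g against c_0 f + c_1 Df + … from the top degree down determines the c_i
solution: c_0 = 3, c_1 = -3


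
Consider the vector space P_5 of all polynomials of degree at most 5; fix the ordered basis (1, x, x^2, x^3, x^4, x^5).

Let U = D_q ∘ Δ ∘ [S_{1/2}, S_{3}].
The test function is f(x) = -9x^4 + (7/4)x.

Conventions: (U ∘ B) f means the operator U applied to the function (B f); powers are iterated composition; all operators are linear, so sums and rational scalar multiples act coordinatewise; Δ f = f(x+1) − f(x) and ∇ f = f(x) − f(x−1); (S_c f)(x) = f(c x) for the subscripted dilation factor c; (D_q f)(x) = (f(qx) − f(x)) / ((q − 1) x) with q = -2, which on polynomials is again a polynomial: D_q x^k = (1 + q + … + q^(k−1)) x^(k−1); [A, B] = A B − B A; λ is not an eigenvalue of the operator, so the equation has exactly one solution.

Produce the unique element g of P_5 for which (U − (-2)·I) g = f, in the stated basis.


the result is g(x) = -(9/2)x^4 + (7/8)x

write g with unknown coordinates in the stated basis and equate coefficients in (U − (-2)·I) g = f
solving from the highest basis element down gives g = -(9/2)x^4 + (7/8)x
check: U g = 0
so U g − (-2)·g = -9x^4 + (7/4)x = f ✓


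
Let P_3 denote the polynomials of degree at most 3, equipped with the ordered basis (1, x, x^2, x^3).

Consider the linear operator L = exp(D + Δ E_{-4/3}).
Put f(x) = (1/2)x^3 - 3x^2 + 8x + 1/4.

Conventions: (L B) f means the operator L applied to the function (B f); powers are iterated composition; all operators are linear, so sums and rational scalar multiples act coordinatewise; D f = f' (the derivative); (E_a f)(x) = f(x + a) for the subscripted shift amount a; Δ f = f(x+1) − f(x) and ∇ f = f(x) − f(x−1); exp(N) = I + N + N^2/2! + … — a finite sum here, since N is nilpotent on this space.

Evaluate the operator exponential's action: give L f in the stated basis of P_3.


order-1 term: 3x^2 - (29/2)x + 133/6
order-2 term: 6x - 17
order-3 term: 4
the series for exp(D + Δ E_{-4/3}) f terminates at order 3
exp(D + Δ E_{-4/3}) f = (1/2)x^3 - (1/2)x + 113/12

the image equals g(x) = (1/2)x^3 - (1/2)x + 113/12


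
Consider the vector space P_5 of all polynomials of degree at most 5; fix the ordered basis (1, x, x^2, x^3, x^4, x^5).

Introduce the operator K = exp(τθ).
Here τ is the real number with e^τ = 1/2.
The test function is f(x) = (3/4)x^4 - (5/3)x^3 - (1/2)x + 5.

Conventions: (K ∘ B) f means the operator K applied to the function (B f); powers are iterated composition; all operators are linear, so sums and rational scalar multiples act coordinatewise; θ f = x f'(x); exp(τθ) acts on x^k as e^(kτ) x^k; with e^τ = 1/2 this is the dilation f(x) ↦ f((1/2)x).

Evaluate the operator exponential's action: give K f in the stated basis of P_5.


the result is g(x) = (3/64)x^4 - (5/24)x^3 - (1/4)x + 5

exp(τθ) x^k = e^(kτ) x^k; with e^τ = 1/2 this sends x^k to (1/2)^k x^k
x ↦ 1/2 x
x^3 ↦ 1/8 x^3
x^4 ↦ 1/16 x^4
applying this coordinatewise to f: exp(τθ) f = (3/64)x^4 - (5/24)x^3 - (1/4)x + 5


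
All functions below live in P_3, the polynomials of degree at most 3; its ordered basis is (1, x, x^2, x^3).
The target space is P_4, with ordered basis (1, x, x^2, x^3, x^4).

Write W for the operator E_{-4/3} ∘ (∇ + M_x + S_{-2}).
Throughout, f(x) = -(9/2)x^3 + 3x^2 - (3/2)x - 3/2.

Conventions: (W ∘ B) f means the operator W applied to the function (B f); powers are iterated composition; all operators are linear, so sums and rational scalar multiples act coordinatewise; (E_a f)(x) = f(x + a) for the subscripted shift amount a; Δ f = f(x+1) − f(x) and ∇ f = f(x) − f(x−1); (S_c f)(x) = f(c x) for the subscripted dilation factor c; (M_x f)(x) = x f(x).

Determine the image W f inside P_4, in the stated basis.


the result is g(x) = -(9/2)x^4 + 63x^3 - 207x^2 + (839/3)x - 301/2

∇ f = -(27/2)x^2 + (39/2)x - 9
M_x f = -(9/2)x^4 + 3x^3 - (3/2)x^2 - (3/2)x
S_{-2} f = 36x^3 + 12x^2 + 3x - 3/2
(∇ + M_x + S_{-2}) f = -(9/2)x^4 + 39x^3 - 3x^2 + 21x - 21/2
E_{-4/3} (∇ + M_x + S_{-2}) f = -(9/2)x^4 + 63x^3 - 207x^2 + (839/3)x - 301/2


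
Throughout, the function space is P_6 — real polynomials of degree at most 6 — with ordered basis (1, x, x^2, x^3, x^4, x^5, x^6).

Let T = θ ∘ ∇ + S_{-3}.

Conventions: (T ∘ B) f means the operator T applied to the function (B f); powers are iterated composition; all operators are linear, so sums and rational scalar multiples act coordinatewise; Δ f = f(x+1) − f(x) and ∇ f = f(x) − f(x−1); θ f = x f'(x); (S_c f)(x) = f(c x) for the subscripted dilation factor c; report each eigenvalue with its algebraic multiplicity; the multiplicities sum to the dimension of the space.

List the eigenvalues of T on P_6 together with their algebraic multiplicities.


image of 1: 1
image of x: -3x
image of x^2: 9x^2 + 2x
image of x^3: -27x^3 + 6x^2 - 3x
image of x^4: 81x^4 + 12x^3 - 12x^2 + 4x
image of x^5: -243x^5 + 20x^4 - 30x^3 + 20x^2 - 5x
image of x^6: 729x^6 + 30x^5 - 60x^4 + 60x^3 - 30x^2 + 6x
the matrix is upper triangular; its diagonal is (1, -3, 9, -27, 81, -243, 729)
for a triangular matrix the eigenvalues are the diagonal entries, with algebraic multiplicity their repetition count

λ = -243 (multiplicity 1), λ = -27 (multiplicity 1), λ = -3 (multiplicity 1), λ = 1 (multiplicity 1), λ = 9 (multiplicity 1), λ = 81 (multiplicity 1), λ = 729 (multiplicity 1)


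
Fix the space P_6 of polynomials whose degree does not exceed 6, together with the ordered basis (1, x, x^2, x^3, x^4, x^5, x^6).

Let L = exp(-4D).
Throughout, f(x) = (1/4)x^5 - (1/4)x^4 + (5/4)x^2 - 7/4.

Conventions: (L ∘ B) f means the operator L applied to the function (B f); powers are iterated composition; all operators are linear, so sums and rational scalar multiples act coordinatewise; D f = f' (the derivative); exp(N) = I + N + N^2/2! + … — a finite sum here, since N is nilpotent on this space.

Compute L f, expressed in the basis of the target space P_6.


the result is g(x) = (1/4)x^5 - (21/4)x^4 + 44x^3 - (731/4)x^2 + 374x - 1207/4

order-1 term: -5x^4 + 4x^3 - 10x
order-2 term: 40x^3 - 24x^2 + 20
order-3 term: -160x^2 + 64x
order-4 term: 320x - 64
order-5 term: -256
the series for exp(-4D) f terminates at order 5
exp(-4D) f = (1/4)x^5 - (21/4)x^4 + 44x^3 - (731/4)x^2 + 374x - 1207/4


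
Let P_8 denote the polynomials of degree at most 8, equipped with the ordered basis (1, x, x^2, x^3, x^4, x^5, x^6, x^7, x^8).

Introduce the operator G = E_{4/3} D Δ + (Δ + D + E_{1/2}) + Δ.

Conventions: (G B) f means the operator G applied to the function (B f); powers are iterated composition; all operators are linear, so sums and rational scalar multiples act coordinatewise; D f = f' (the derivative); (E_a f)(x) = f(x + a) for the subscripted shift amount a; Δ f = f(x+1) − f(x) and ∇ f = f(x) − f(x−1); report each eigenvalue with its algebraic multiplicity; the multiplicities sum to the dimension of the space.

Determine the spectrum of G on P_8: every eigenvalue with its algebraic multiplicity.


λ = 1 (multiplicity 9)

image of 1: 1
image of x: x + 7/2
image of x^2: x^2 + 7x + 17/4
image of x^3: x^3 + (21/2)x^2 + (51/4)x + 105/8
image of x^4: x^4 + 14x^3 + (51/2)x^2 + (105/2)x + 2083/48
image of x^5: x^5 + (35/2)x^4 + (85/2)x^3 + (525/4)x^2 + (10415/48)x + 116155/864
image of x^6: x^6 + 21x^5 + (255/4)x^4 + (525/2)x^3 + (10415/16)x^2 + (116155/144)x + 676891/1728
image of x^7: x^7 + (49/2)x^6 + (357/4)x^5 + (3675/8)x^4 + (72905/48)x^3 + (813085/288)x^2 + (4738237/1728)x + 11325649/10368
image of x^8: x^8 + 28x^7 + 119x^6 + 735x^5 + (72905/24)x^4 + (813085/108)x^3 + (4738237/432)x^2 + (11325649/1296)x + 551394521/186624
the matrix is upper triangular; its diagonal is (1, 1, 1, 1, 1, 1, 1, 1, 1)
for a triangular matrix the eigenvalues are the diagonal entries, with algebraic multiplicity their repetition count


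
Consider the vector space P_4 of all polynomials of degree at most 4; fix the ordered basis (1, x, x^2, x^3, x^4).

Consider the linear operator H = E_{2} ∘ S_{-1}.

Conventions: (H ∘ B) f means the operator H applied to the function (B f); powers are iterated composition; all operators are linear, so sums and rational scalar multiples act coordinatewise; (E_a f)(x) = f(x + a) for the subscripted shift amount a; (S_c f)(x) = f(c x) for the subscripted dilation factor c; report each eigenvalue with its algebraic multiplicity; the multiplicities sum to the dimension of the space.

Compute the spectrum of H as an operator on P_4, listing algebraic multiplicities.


image of 1: 1
image of x: -x - 2
image of x^2: x^2 + 4x + 4
image of x^3: -x^3 - 6x^2 - 12x - 8
image of x^4: x^4 + 8x^3 + 24x^2 + 32x + 16
the matrix is upper triangular; its diagonal is (1, -1, 1, -1, 1)
for a triangular matrix the eigenvalues are the diagonal entries, with algebraic multiplicity their repetition count

λ = -1 (multiplicity 2), λ = 1 (multiplicity 3)


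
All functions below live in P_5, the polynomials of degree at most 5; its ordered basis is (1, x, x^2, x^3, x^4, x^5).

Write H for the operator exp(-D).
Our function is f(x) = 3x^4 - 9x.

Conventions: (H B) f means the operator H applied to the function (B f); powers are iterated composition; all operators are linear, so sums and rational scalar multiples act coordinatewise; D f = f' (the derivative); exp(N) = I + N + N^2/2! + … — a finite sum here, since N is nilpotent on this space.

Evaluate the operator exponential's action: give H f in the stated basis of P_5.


order-1 term: -12x^3 + 9
order-2 term: 18x^2
order-3 term: -12x
order-4 term: 3
the series for exp(-D) f terminates at order 4
exp(-D) f = 3x^4 - 12x^3 + 18x^2 - 21x + 12

the result is g(x) = 3x^4 - 12x^3 + 18x^2 - 21x + 12


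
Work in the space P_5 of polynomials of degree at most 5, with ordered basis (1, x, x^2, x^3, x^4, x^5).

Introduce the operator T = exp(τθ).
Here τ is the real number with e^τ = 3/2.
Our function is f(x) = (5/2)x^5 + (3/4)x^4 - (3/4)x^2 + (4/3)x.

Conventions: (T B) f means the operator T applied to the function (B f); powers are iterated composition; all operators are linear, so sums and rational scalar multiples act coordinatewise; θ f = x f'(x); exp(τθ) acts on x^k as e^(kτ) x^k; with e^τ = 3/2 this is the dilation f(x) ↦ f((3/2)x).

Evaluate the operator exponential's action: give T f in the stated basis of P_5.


the result is g(x) = (1215/64)x^5 + (243/64)x^4 - (27/16)x^2 + 2x

exp(τθ) x^k = e^(kτ) x^k; with e^τ = 3/2 this sends x^k to (3/2)^k x^k
x ↦ 3/2 x
x^2 ↦ 9/4 x^2
x^4 ↦ 81/16 x^4
x^5 ↦ 243/32 x^5
applying this coordinatewise to f: exp(τθ) f = (1215/64)x^5 + (243/64)x^4 - (27/16)x^2 + 2x


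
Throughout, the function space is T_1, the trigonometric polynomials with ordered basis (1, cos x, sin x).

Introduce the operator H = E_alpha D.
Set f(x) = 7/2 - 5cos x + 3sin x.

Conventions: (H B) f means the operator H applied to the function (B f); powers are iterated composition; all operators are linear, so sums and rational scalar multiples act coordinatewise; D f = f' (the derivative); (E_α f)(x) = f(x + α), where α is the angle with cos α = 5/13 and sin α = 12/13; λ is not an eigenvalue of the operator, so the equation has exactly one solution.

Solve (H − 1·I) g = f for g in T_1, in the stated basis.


the result is g(x) = -7/2 + (11/5)cos x - 2sin x

write g with unknown coordinates in the stated basis and equate coefficients in (H − 1·I) g = f
solving from the highest basis element down gives g = -7/2 + (11/5)cos x - 2sin x
check: H g = -(14/5)cos x + sin x
so H g − 1·g = 7/2 - 5cos x + 3sin x = f ✓


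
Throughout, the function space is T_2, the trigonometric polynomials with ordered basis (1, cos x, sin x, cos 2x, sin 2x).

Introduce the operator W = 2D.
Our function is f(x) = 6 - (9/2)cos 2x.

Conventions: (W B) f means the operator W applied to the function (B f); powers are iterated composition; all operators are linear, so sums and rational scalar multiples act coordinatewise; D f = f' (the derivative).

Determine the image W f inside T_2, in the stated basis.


g(x) = 18sin 2x

D f = 9sin 2x
(2D) f = 18sin 2x


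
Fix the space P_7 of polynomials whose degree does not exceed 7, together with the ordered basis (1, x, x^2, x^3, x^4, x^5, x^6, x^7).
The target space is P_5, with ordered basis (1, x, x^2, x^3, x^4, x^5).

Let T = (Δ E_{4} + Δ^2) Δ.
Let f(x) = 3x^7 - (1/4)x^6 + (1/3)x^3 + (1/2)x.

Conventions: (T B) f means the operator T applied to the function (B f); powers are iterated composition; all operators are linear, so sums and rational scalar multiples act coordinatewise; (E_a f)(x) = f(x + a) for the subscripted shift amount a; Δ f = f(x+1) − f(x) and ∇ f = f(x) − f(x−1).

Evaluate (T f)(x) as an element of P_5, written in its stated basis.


the result is g(x) = 126x^5 + (7545/2)x^4 + 35310x^3 + (337665/2)x^2 + 416834x + 841259/2

Δ f = 21x^6 + (123/2)x^5 + (405/4)x^4 + 100x^3 + (241/4)x^2 + (41/2)x + 43/12
E_{4} Δ f = 21x^6 + (1131/2)x^5 + (25485/4)x^4 + 38440x^3 + (523921/4)x^2 + (477933/2)x + 2188339/12
Δ E_{4} Δ f = 126x^5 + (6285/2)x^4 + 31560x^3 + (319035/2)x^2 + 405719x + 830689/2
Δ Δ f = 126x^5 + (1245/2)x^4 + 1440x^3 + (3675/2)x^2 + 1259x + 729/2
Δ Δ Δ f = 630x^4 + 3750x^3 + 9315x^2 + 11115x + 5285
(Δ E_{4} + Δ^2) Δ f = 126x^5 + (7545/2)x^4 + 35310x^3 + (337665/2)x^2 + 416834x + 841259/2


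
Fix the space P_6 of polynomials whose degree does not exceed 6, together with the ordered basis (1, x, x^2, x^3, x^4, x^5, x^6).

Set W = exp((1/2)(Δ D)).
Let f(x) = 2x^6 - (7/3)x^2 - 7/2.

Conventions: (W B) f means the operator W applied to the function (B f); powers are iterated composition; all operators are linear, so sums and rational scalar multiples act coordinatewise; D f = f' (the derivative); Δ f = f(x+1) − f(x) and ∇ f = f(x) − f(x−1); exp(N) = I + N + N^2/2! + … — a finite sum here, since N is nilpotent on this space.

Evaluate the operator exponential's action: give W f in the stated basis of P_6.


the result is g(x) = 2x^6 + 30x^4 + 60x^3 + (443/3)x^2 + 210x + 811/6

order-1 term: 30x^4 + 60x^3 + 60x^2 + 30x + 11/3
order-2 term: 90x^2 + 180x + 105
order-3 term: 30
the series for exp((1/2)(Δ D)) f terminates at order 3
exp((1/2)(Δ D)) f = 2x^6 + 30x^4 + 60x^3 + (443/3)x^2 + 210x + 811/6


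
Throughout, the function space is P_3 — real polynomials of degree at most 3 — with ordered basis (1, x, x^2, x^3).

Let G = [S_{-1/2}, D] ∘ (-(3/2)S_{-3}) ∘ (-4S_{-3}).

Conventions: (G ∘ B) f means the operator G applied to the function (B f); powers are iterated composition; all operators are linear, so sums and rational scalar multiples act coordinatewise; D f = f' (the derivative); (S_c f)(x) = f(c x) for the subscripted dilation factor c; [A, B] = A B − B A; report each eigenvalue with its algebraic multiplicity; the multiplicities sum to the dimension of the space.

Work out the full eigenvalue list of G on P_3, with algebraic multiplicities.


image of 1: 0
image of x: 81
image of x^2: -729x
image of x^3: (19683/4)x^2
the matrix is upper triangular; its diagonal is (0, 0, 0, 0)
for a triangular matrix the eigenvalues are the diagonal entries, with algebraic multiplicity their repetition count

λ = 0 (multiplicity 4)


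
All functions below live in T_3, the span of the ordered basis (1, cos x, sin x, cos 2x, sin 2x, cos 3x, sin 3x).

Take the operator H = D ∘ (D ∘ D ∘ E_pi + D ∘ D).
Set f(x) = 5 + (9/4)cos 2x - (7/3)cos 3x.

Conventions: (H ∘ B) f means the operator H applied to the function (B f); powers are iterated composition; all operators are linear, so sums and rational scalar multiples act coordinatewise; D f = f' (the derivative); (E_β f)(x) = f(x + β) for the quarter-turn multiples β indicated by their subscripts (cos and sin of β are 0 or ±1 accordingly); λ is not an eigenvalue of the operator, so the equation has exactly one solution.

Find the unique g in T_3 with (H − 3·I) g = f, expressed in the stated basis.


write g with unknown coordinates in the stated basis and equate coefficients in (H − 3·I) g = f
solving from the highest basis element down gives g = -5/3 - (27/1060)cos 2x - (36/265)sin 2x + (7/9)cos 3x
check: H g = (576/265)cos 2x - (108/265)sin 2x
so H g − 3·g = 5 + (9/4)cos 2x - (7/3)cos 3x = f ✓

the result is g(x) = -5/3 - (27/1060)cos 2x - (36/265)sin 2x + (7/9)cos 3x


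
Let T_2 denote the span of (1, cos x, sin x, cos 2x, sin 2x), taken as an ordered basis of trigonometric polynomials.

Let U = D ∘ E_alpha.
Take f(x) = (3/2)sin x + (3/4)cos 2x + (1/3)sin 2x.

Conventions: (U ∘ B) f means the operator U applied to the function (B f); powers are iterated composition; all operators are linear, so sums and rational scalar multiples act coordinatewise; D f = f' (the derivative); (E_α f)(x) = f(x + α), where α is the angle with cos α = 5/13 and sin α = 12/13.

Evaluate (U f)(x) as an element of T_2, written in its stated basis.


E_alpha f = (18/13)cos x + (15/26)sin x - (197/676)cos 2x - (389/507)sin 2x
D E_alpha f = (15/26)cos x - (18/13)sin x - (778/507)cos 2x + (197/338)sin 2x

g(x) = (15/26)cos x - (18/13)sin x - (778/507)cos 2x + (197/338)sin 2x


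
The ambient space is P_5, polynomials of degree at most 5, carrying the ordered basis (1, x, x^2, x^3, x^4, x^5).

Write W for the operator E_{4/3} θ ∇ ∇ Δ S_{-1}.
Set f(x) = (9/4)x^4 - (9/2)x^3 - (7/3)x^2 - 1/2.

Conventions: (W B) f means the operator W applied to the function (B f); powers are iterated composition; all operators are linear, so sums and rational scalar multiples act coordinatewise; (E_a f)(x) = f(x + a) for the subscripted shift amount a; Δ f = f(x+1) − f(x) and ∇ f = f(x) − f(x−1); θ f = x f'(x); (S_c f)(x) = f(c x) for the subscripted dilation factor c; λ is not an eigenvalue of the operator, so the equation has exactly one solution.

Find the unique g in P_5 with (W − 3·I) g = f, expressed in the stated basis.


write g with unknown coordinates in the stated basis and equate coefficients in (W − 3·I) g = f
solving from the highest basis element down gives g = -(3/4)x^4 + (3/2)x^3 + (7/9)x^2 - 6x - 47/6
check: W g = -18x - 24
so W g − 3·g = (9/4)x^4 - (9/2)x^3 - (7/3)x^2 - 1/2 = f ✓

the result is g(x) = -(3/4)x^4 + (3/2)x^3 + (7/9)x^2 - 6x - 47/6


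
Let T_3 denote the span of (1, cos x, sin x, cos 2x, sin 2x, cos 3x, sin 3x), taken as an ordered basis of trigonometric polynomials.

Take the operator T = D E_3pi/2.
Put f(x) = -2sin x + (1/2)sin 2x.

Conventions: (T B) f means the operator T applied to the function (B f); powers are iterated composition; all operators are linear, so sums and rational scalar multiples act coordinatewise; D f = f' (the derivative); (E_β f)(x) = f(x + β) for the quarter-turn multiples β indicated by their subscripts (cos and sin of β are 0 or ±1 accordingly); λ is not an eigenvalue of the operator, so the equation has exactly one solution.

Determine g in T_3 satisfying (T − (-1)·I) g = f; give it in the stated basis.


write g with unknown coordinates in the stated basis and equate coefficients in (T − (-1)·I) g = f
solving from the highest basis element down gives g = -sin x + (1/5)cos 2x + (1/10)sin 2x
check: T g = -sin x - (1/5)cos 2x + (2/5)sin 2x
so T g − (-1)·g = -2sin x + (1/2)sin 2x = f ✓

the image equals g(x) = -sin x + (1/5)cos 2x + (1/10)sin 2x


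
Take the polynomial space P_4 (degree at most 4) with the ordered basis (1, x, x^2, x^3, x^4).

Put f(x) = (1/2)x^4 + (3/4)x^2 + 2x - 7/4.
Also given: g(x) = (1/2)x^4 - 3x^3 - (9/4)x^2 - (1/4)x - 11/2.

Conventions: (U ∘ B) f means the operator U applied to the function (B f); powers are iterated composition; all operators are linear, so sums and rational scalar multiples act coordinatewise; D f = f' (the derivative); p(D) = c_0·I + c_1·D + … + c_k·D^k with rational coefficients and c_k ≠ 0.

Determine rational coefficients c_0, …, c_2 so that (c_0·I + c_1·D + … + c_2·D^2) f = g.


D^0 f = (1/2)x^4 + (3/4)x^2 + 2x - 7/4
D^1 f = 2x^3 + (3/2)x + 2
D^2 f = 6x^2 + 3/2
matching coefficients of g against c_0 f + c_1 Df + … from the top degree down determines the c_i
solution: c_0 = 1, c_1 = -3/2, c_2 = -1/2

c_0 = 1, c_1 = -3/2, c_2 = -1/2


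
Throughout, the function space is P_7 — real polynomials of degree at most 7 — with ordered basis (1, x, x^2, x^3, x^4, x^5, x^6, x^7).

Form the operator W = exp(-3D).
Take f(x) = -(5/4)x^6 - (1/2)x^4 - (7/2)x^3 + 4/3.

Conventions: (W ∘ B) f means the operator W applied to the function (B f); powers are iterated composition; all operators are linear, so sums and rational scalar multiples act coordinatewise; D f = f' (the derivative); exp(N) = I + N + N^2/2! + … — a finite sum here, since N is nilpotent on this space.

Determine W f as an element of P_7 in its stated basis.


order-1 term: (45/2)x^5 + 6x^3 + (63/2)x^2
order-2 term: -(675/4)x^4 - 27x^2 - (189/2)x
order-3 term: 675x^3 + 54x + 189/2
order-4 term: -(6075/4)x^2 - 81/2
order-5 term: (3645/2)x
order-6 term: -3645/4
the series for exp(-3D) f terminates at order 6
exp(-3D) f = -(5/4)x^6 + (45/2)x^5 - (677/4)x^4 + (1355/2)x^3 - (6057/4)x^2 + 1782x - 10271/12

g(x) = -(5/4)x^6 + (45/2)x^5 - (677/4)x^4 + (1355/2)x^3 - (6057/4)x^2 + 1782x - 10271/12


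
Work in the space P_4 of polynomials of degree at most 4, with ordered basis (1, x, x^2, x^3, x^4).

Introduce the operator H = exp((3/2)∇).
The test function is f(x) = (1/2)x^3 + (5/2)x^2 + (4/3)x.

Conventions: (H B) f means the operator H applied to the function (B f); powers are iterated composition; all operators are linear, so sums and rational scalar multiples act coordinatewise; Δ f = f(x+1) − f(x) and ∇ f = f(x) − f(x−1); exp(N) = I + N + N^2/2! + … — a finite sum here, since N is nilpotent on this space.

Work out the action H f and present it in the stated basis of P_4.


order-1 term: (9/4)x^2 + (21/4)x - 1
order-2 term: (27/8)x + 9/4
order-3 term: 27/16
the series for exp((3/2)∇) f terminates at order 3
exp((3/2)∇) f = (1/2)x^3 + (19/4)x^2 + (239/24)x + 47/16

the result is g(x) = (1/2)x^3 + (19/4)x^2 + (239/24)x + 47/16


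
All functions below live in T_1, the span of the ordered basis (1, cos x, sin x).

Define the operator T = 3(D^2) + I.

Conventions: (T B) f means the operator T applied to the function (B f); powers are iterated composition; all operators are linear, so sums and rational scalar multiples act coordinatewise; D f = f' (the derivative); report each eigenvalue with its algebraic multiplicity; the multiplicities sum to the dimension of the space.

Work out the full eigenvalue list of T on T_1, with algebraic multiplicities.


λ = -2 (multiplicity 2), λ = 1 (multiplicity 1)

image of 1: 1
image of cos x: -2cos x
image of sin x: -2sin x
the matrix is diagonal; its diagonal is (1, -2, -2)
for a triangular matrix the eigenvalues are the diagonal entries, with algebraic multiplicity their repetition count


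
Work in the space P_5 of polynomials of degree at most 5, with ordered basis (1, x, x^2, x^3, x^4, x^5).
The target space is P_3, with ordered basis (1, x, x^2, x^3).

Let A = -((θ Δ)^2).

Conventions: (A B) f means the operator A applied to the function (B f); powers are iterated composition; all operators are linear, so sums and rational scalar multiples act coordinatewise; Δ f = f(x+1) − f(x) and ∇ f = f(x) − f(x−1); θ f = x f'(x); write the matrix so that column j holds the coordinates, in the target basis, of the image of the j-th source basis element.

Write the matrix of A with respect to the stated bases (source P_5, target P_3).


image of 1: 0
image of x: 0
image of x^2: 0
image of x^3: -12x
image of x^4: -72x^2 - 60x
image of x^5: -240x^3 - 420x^2 - 210x
each image's coordinates form column j of the matrix

the matrix is [[0, 0, 0, 0, 0, 0]; [0, 0, 0, -12, -60, -210]; [0, 0, 0, 0, -72, -420]; [0, 0, 0, 0, 0, -240]] (rows listed top to bottom)


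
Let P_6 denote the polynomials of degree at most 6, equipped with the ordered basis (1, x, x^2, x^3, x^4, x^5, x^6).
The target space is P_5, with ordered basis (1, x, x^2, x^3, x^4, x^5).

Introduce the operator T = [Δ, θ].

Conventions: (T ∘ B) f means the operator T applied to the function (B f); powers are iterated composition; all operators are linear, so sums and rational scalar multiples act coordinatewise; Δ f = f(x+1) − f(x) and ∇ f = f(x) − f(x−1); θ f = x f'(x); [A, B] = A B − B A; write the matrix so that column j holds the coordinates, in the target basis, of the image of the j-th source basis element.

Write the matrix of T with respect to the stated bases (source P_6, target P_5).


the matrix is [[0, 1, 2, 3, 4, 5, 6]; [0, 0, 2, 6, 12, 20, 30]; [0, 0, 0, 3, 12, 30, 60]; [0, 0, 0, 0, 4, 20, 60]; [0, 0, 0, 0, 0, 5, 30]; [0, 0, 0, 0, 0, 0, 6]] (rows listed top to bottom)

image of 1: 0
image of x: 1
image of x^2: 2x + 2
image of x^3: 3x^2 + 6x + 3
image of x^4: 4x^3 + 12x^2 + 12x + 4
image of x^5: 5x^4 + 20x^3 + 30x^2 + 20x + 5
image of x^6: 6x^5 + 30x^4 + 60x^3 + 60x^2 + 30x + 6
each image's coordinates form column j of the matrix


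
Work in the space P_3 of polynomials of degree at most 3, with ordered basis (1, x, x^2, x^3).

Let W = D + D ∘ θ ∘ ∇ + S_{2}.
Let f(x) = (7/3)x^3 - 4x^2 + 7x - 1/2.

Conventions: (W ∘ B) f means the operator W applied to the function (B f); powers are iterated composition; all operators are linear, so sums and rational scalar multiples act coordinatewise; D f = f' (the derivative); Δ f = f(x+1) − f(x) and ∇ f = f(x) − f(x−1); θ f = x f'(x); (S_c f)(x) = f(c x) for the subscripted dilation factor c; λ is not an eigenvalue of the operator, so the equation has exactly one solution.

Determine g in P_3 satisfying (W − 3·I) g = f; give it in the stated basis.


the image equals g(x) = (7/15)x^3 - (27/5)x^2 - (61/5)x - 239/20

write g with unknown coordinates in the stated basis and equate coefficients in (W − 3·I) g = f
solving from the highest basis element down gives g = (7/15)x^3 - (27/5)x^2 - (61/5)x - 239/20
check: W g = (56/15)x^3 - (101/5)x^2 - (148/5)x - 727/20
so W g − 3·g = (7/3)x^3 - 4x^2 + 7x - 1/2 = f ✓


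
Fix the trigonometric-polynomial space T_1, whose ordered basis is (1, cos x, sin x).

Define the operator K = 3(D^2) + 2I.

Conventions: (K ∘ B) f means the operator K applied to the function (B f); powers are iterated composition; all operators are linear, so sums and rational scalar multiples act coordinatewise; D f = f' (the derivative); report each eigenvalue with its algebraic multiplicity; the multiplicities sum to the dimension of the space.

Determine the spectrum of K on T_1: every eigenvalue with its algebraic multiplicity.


λ = -1 (multiplicity 2), λ = 2 (multiplicity 1)

image of 1: 2
image of cos x: -cos x
image of sin x: -sin x
the matrix is diagonal; its diagonal is (2, -1, -1)
for a triangular matrix the eigenvalues are the diagonal entries, with algebraic multiplicity their repetition count


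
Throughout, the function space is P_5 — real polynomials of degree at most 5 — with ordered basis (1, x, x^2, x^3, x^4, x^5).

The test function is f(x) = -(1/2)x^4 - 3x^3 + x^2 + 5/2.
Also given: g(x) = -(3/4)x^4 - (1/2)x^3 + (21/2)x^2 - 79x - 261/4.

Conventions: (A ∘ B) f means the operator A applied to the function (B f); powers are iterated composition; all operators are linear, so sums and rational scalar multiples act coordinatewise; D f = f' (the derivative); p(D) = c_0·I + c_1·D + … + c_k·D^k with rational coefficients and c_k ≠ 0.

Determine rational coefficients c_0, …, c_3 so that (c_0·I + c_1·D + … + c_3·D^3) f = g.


c_0 = 3/2, c_1 = -2, c_2 = 3/2, c_3 = 4

D^0 f = -(1/2)x^4 - 3x^3 + x^2 + 5/2
D^1 f = -2x^3 - 9x^2 + 2x
D^2 f = -6x^2 - 18x + 2
D^3 f = -12x - 18
matching coefficients of g against c_0 f + c_1 Df + … from the top degree down determines the c_i
solution: c_0 = 3/2, c_1 = -2, c_2 = 3/2, c_3 = 4


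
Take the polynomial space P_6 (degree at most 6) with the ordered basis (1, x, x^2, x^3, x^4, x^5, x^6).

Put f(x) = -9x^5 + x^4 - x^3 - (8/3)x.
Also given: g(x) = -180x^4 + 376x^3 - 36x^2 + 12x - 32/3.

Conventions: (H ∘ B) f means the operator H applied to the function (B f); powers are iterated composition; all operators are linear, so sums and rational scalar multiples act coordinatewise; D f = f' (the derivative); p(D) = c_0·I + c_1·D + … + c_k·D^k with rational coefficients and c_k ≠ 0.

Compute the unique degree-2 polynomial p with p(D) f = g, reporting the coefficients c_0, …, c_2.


D^0 f = -9x^5 + x^4 - x^3 - (8/3)x
D^1 f = -45x^4 + 4x^3 - 3x^2 - 8/3
D^2 f = -180x^3 + 12x^2 - 6x
matching coefficients of g against c_0 f + c_1 Df + … from the top degree down determines the c_i
solution: c_0 = 0, c_1 = 4, c_2 = -2

c_0 = 0, c_1 = 4, c_2 = -2


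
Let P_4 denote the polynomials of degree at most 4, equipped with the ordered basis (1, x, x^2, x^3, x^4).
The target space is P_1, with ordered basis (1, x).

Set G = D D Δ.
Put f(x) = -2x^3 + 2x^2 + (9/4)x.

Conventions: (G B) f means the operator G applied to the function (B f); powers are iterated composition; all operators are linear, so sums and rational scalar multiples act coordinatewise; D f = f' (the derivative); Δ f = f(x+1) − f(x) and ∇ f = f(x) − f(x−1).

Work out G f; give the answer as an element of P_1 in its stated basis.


g(x) = -12

Δ f = -6x^2 - 2x + 9/4
D Δ f = -12x - 2
D D Δ f = -12
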